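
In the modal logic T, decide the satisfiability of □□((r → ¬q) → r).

Satisfiable (open branch found)

1. □□((r → ¬q) → r), 0
2. □((r → ¬q) → r), 0
3. (r → ¬q) → r, 0
4. r, 0
Accessibility: 0R0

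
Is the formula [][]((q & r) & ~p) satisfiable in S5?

1. [][]((q & r) & ~p), w0
2. []((q & r) & ~p), w0
3. (q & r) & ~p, w0
4. q & r, w0
5. ~p, w0
6. q, w0
7. r, w0
Accessibility: w0Rw0

Satisfiable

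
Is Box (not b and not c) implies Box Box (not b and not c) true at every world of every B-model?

No, not valid

Tableau for the negation not (Box (not b and not c) implies Box Box (not b and not c)):
1. not (Box (not b and not c) implies Box Box (not b and not c)), 0
2. Box (not b and not c), 0
3. not Box Box (not b and not c), 0
4. not b and not c, 0
5. not b, 0
6. not c, 0
7. not Box (not b and not c), 1
8. not b and not c, 1
9. not b, 1
10. not c, 1
11. not (not b and not c), 2
12. c, 2
Accessibility: 0R0, 0R1, 1R0, 1R1, 1R2, 2R1, 2R2
The negation has an open branch (countermodel exists).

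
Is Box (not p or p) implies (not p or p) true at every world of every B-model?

Tableau for the negation not (Box (not p or p) implies (not p or p)):
1. not (Box (not p or p) implies (not p or p)), 0
2. Box (not p or p), 0   [neg-implies-rule on 1]
3. not (not p or p), 0   [neg-implies-rule on 1]
4. p, 0   [neg-or-rule on 3]
5. not p, 0   [neg-or-rule on 3]
Accessibility: 0R0
Branch closes: p and not p both at 0.
All branches of the negation close; one closing branch shown above.

Valid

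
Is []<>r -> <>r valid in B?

Tableau for the negation ~([]<>r -> <>r):
1. ~([]<>r -> <>r), w0
2. []<>r, w0   [~->-rule on 1]
3. ~<>r, w0   [~->-rule on 1]
4. <>r, w0   [[]-rule on 2 via w0Rw0]
5. ~r, w0   [~<>-rule on 3 via w0Rw0]
6. r, w1   [<>-rule on 4: fresh world w1, w0Rw1]
7. <>r, w1   [[]-rule on 2 via w0Rw1]
8. ~r, w1   [~<>-rule on 3 via w0Rw1]
Accessibility: w0Rw0, w0Rw1, w1Rw0, w1Rw1
Branch closes: r and ~r both at w1.
All branches of the negation close; one closing branch shown above.

Valid in B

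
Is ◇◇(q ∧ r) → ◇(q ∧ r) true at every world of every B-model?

Not valid

Tableau for the negation ¬(◇◇(q ∧ r) → ◇(q ∧ r)):
1. ¬(◇◇(q ∧ r) → ◇(q ∧ r)), 0
2. ◇◇(q ∧ r), 0   [¬→-rule on 1]
3. ¬◇(q ∧ r), 0   [¬→-rule on 1]
4. ¬(q ∧ r), 0   [¬◇-rule on 3 via 0R0]
5. ¬r, 0   [¬∧-rule on 4 (branches; this branch)]
6. ◇(q ∧ r), 1   [◇-rule on 2: fresh world 1, 0R1]
7. ¬(q ∧ r), 1   [¬◇-rule on 3 via 0R1]
8. ¬r, 1   [¬∧-rule on 7 (branches; this branch)]
9. q ∧ r, 2   [◇-rule on 6: fresh world 2, 1R2]
10. q, 2   [∧-rule on 9]
11. r, 2   [∧-rule on 9]
Accessibility: 0R0, 0R1, 1R0, 1R1, 1R2, 2R1, 2R2
The negation has an open branch (countermodel exists).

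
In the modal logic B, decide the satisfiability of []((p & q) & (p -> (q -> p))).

1. []((p & q) & (p -> (q -> p))), u
2. (p & q) & (p -> (q -> p)), u
3. p & q, u
4. p -> (q -> p), u
5. p, u
6. q, u
7. q -> p, u
Accessibility: uRu

Yes, satisfiable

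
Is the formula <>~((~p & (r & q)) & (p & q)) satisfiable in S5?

Satisfiable

1. <>~((~p & (r & q)) & (p & q)), 0
2. ~((~p & (r & q)) & (p & q)), 1
3. ~(p & q), 1
4. ~q, 1
Accessibility: 0R0, 0R1, 1R0, 1R1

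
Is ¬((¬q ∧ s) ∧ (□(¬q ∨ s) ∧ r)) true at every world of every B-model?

No, not valid

Tableau for the negation (¬q ∧ s) ∧ (□(¬q ∨ s) ∧ r):
1. (¬q ∧ s) ∧ (□(¬q ∨ s) ∧ r), w0
2. ¬q ∧ s, w0
3. □(¬q ∨ s) ∧ r, w0
4. ¬q, w0
5. s, w0
6. □(¬q ∨ s), w0
7. r, w0
8. ¬q ∨ s, w0
Accessibility: w0Rw0
The negation has an open branch (countermodel exists).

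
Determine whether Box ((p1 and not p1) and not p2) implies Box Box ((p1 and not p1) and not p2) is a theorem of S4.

Tableau for the negation not (Box ((p1 and not p1) and not p2) implies Box Box ((p1 and not p1) and not p2)):
1. not (Box ((p1 and not p1) and not p2) implies Box Box ((p1 and not p1) and not p2)), 0
2. Box ((p1 and not p1) and not p2), 0   [neg-implies-rule on 1]
3. not Box Box ((p1 and not p1) and not p2), 0   [neg-implies-rule on 1]
4. (p1 and not p1) and not p2, 0   [Box-rule on 2 via 0R0]
5. p1 and not p1, 0   [and-rule on 4]
6. not p2, 0   [and-rule on 4]
7. p1, 0   [and-rule on 5]
8. not p1, 0   [and-rule on 5]
Accessibility: 0R0
Branch closes: p1 and not p1 both at 0.
All branches of the negation close; one closing branch shown above.

Valid in S4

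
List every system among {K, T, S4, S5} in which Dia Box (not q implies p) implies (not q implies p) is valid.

S5

S4-tableau for the negation not (Dia Box (not q implies p) implies (not q implies p)):
1. not (Dia Box (not q implies p) implies (not q implies p)), u
2. Dia Box (not q implies p), u
3. not (not q implies p), u
4. not q, u
5. not p, u
6. Box (not q implies p), v
7. not q implies p, v
8. p, v
Accessibility: uRu, uRv, vRv
Complete open branch: countermodel on an S4-frame, so not valid in S4, nor in K, T (the same frame is also a K-frame and a T-frame).
S5-tableau for the negation not (Dia Box (not q implies p) implies (not q implies p)):
1. not (Dia Box (not q implies p) implies (not q implies p)), u
2. Dia Box (not q implies p), u
3. not (not q implies p), u
4. not q, u
5. not p, u
6. Box (not q implies p), v
7. not q implies p, u
8. not q implies p, v
9. p, u
Accessibility: uRu, uRv, vRu, vRv
Branch closes: p and not p both at u.
Every branch closes (one shown): valid in S5.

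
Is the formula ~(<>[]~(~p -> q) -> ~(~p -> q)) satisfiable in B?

Unsatisfiable (every branch closes)

1. ~(<>[]~(~p -> q) -> ~(~p -> q)), w0
2. <>[]~(~p -> q), w0
3. ~p -> q, w0
4. q, w0
5. []~(~p -> q), w1
6. ~(~p -> q), w0
7. ~p, w0
8. ~q, w0
Accessibility: w0Rw0, w0Rw1, w1Rw0, w1Rw1
Branch closes: q and ~q both at w0.
Every branch closes; the branch above is one of them.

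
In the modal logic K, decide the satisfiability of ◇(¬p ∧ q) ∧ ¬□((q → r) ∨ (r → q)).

No, unsatisfiable

1. ◇(¬p ∧ q) ∧ ¬□((q → r) ∨ (r → q)), u
2. ◇(¬p ∧ q), u
3. ¬□((q → r) ∨ (r → q)), u
4. ¬p ∧ q, v
5. ¬p, v
6. q, v
7. ¬((q → r) ∨ (r → q)), w
8. ¬(q → r), w
9. ¬(r → q), w
10. q, w
11. ¬r, w
12. r, w
13. ¬q, w
Accessibility: uRv, uRw
Branch closes: r and ¬r both at w.
(One branch shown.) All branches close.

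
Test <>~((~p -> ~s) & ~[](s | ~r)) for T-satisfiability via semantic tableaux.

Satisfiable (open branch found)

1. <>~((~p -> ~s) & ~[](s | ~r)), 0
2. ~((~p -> ~s) & ~[](s | ~r)), 1
3. [](s | ~r), 1
4. s | ~r, 1
5. ~r, 1
Accessibility: 0R0, 0R1, 1R1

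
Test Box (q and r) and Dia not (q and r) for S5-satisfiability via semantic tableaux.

Unsatisfiable (every branch closes)

1. Box (q and r) and Dia not (q and r), w0
2. Box (q and r), w0   [and-rule on 1]
3. Dia not (q and r), w0   [and-rule on 1]
4. q and r, w0   [Box-rule on 2 via w0Rw0]
5. q, w0   [and-rule on 4]
6. r, w0   [and-rule on 4]
7. not (q and r), w1   [Dia-rule on 3: fresh world w1, w0Rw1]
8. q and r, w1   [Box-rule on 2 via w0Rw1]
9. q, w1   [and-rule on 8]
10. r, w1   [and-rule on 8]
11. not r, w1   [neg-and-rule on 7 (branches; this branch)]
Accessibility: w0Rw0, w0Rw1, w1Rw0, w1Rw1
Branch closes: r and not r both at w1.
Every branch closes; the branch above is one of them.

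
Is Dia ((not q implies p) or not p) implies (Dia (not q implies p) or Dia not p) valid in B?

Tableau for the negation not (Dia ((not q implies p) or not p) implies (Dia (not q implies p) or Dia not p)):
1. not (Dia ((not q implies p) or not p) implies (Dia (not q implies p) or Dia not p)), u
2. Dia ((not q implies p) or not p), u
3. not (Dia (not q implies p) or Dia not p), u
4. not Dia (not q implies p), u
5. not Dia not p, u
6. not (not q implies p), u
7. not q, u
8. not p, u
9. p, u
Accessibility: uRu
Branch closes: p and not p both at u.
All branches of the negation close; one closing branch shown above.

Valid in B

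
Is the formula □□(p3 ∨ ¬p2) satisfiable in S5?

Yes, satisfiable

1. □□(p3 ∨ ¬p2), 0
2. □(p3 ∨ ¬p2), 0
3. p3 ∨ ¬p2, 0
4. ¬p2, 0
Accessibility: 0R0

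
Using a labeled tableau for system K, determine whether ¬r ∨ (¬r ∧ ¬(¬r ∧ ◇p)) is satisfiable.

Yes, satisfiable

1. ¬r ∨ (¬r ∧ ¬(¬r ∧ ◇p)), w0
2. ¬r ∧ ¬(¬r ∧ ◇p), w0   [∨-rule on 1 (branches; this branch)]
3. ¬r, w0   [∧-rule on 2]
4. ¬(¬r ∧ ◇p), w0   [∧-rule on 2]
5. ¬◇p, w0   [¬∧-rule on 4 (branches; this branch)]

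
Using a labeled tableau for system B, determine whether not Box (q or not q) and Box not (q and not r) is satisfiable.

No, unsatisfiable

1. not Box (q or not q) and Box not (q and not r), w0
2. not Box (q or not q), w0
3. Box not (q and not r), w0
4. not (q and not r), w0
5. r, w0
6. not (q or not q), w1
7. not q, w1
8. q, w1
Accessibility: w0Rw0, w0Rw1, w1Rw0, w1Rw1
Branch closes: q and not q both at w1.
(One branch shown.) All branches close.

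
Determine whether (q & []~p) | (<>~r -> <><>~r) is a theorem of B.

Tableau for the negation ~((q & []~p) | (<>~r -> <><>~r)):
1. ~((q & []~p) | (<>~r -> <><>~r)), u
2. ~(q & []~p), u
3. ~(<>~r -> <><>~r), u
4. <>~r, u
5. ~<><>~r, u
6. ~<>~r, u
7. r, u
8. ~[]~p, u
9. ~r, v
10. ~<>~r, v
11. r, v
Accessibility: uRu, uRv, vRu, vRv
Branch closes: r and ~r both at v.
All branches of the negation close; one closing branch shown above.

Yes, valid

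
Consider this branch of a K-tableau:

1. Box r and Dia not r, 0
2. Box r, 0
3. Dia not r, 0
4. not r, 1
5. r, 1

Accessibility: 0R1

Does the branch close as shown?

Both r and not r appear at 1.

Yes, closed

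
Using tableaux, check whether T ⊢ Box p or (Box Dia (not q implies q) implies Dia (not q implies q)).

Tableau for the negation not (Box p or (Box Dia (not q implies q) implies Dia (not q implies q))):
1. not (Box p or (Box Dia (not q implies q) implies Dia (not q implies q))), w0
2. not Box p, w0
3. not (Box Dia (not q implies q) implies Dia (not q implies q)), w0
4. Box Dia (not q implies q), w0
5. not Dia (not q implies q), w0
6. Dia (not q implies q), w0
7. not (not q implies q), w0
8. not q, w0
9. not p, w1
10. Dia (not q implies q), w1
11. not (not q implies q), w1
12. not q, w1
13. not q implies q, w2
14. Dia (not q implies q), w2
15. not (not q implies q), w2
16. not q, w2
17. q, w2
Accessibility: w0Rw0, w0Rw1, w0Rw2, w1Rw1, w2Rw2
Branch closes: q and not q both at w2.
All branches of the negation close; one closing branch shown above.

Valid in T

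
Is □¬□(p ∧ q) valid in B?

Tableau for the negation ¬□¬□(p ∧ q):
1. ¬□¬□(p ∧ q), u
2. □(p ∧ q), v   [¬□-rule on 1: fresh world v, uRv]
3. p ∧ q, u   [□-rule on 2 via vRu]
4. p, u   [∧-rule on 3]
5. q, u   [∧-rule on 3]
6. p ∧ q, v   [□-rule on 2 via vRv]
7. p, v   [∧-rule on 6]
8. q, v   [∧-rule on 6]
Accessibility: uRu, uRv, vRu, vRv
The negation has an open branch (countermodel exists).

Not valid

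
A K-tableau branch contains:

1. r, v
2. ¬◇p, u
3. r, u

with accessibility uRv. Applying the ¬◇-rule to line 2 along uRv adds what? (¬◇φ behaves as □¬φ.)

¬◇φ behaves as □¬φ: propagate the negated body to each accessible world.

¬p, v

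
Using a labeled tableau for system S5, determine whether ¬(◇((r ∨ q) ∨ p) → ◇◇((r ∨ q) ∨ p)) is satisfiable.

No, unsatisfiable

1. ¬(◇((r ∨ q) ∨ p) → ◇◇((r ∨ q) ∨ p)), 0
2. ◇((r ∨ q) ∨ p), 0   [¬→-rule on 1]
3. ¬◇◇((r ∨ q) ∨ p), 0   [¬→-rule on 1]
4. ¬◇((r ∨ q) ∨ p), 0   [¬◇-rule on 3 via 0R0]
5. ¬((r ∨ q) ∨ p), 0   [¬◇-rule on 4 via 0R0]
6. ¬(r ∨ q), 0   [¬∨-rule on 5]
7. ¬p, 0   [¬∨-rule on 5]
8. ¬r, 0   [¬∨-rule on 6]
9. ¬q, 0   [¬∨-rule on 6]
10. (r ∨ q) ∨ p, 1   [◇-rule on 2: fresh world 1, 0R1]
11. ¬◇((r ∨ q) ∨ p), 1   [¬◇-rule on 3 via 0R1]
12. ¬((r ∨ q) ∨ p), 1   [¬◇-rule on 4 via 0R1]
13. ¬(r ∨ q), 1   [¬∨-rule on 12]
14. ¬p, 1   [¬∨-rule on 12]
15. ¬r, 1   [¬∨-rule on 13]
16. ¬q, 1   [¬∨-rule on 13]
17. r ∨ q, 1   [∨-rule on 10 (branches; this branch)]
18. q, 1   [∨-rule on 17 (branches; this branch)]
Accessibility: 0R0, 0R1, 1R0, 1R1
Branch closes: q and ¬q both at 1.
(One branch shown.) All branches close.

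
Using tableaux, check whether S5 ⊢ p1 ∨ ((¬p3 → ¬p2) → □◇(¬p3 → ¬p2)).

Valid in S5

Tableau for the negation ¬(p1 ∨ ((¬p3 → ¬p2) → □◇(¬p3 → ¬p2))):
1. ¬(p1 ∨ ((¬p3 → ¬p2) → □◇(¬p3 → ¬p2))), 0
2. ¬p1, 0   [¬∨-rule on 1]
3. ¬((¬p3 → ¬p2) → □◇(¬p3 → ¬p2)), 0   [¬∨-rule on 1]
4. ¬p3 → ¬p2, 0   [¬→-rule on 3]
5. ¬□◇(¬p3 → ¬p2), 0   [¬→-rule on 3]
6. ¬p2, 0   [→-rule on 4 (branches; this branch)]
7. ¬◇(¬p3 → ¬p2), 1   [¬□-rule on 5: fresh world 1, 0R1]
8. ¬(¬p3 → ¬p2), 0   [¬◇-rule on 7 via 1R0]
9. ¬p3, 0   [¬→-rule on 8]
10. p2, 0   [¬→-rule on 8]
Accessibility: 0R0, 0R1, 1R0, 1R1
Branch closes: p2 and ¬p2 both at 0.
Every branch of the negation's tableau closes; the branch above is one of them.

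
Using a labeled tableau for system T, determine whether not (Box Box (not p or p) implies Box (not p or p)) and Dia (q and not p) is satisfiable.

No, unsatisfiable

1. not (Box Box (not p or p) implies Box (not p or p)) and Dia (q and not p), 0
2. not (Box Box (not p or p) implies Box (not p or p)), 0   [and-rule on 1]
3. Dia (q and not p), 0   [and-rule on 1]
4. Box Box (not p or p), 0   [neg-implies-rule on 2]
5. not Box (not p or p), 0   [neg-implies-rule on 2]
6. Box (not p or p), 0   [Box-rule on 4 via 0R0]
7. not p or p, 0   [Box-rule on 6 via 0R0]
8. p, 0   [or-rule on 7 (branches; this branch)]
9. q and not p, 1   [Dia-rule on 3: fresh world 1, 0R1]
10. q, 1   [and-rule on 9]
11. not p, 1   [and-rule on 9]
12. Box (not p or p), 1   [Box-rule on 4 via 0R1]
13. not p or p, 1   [Box-rule on 6 via 0R1]
14. not (not p or p), 2   [neg-Box-rule on 5: fresh world 2, 0R2]
15. p, 2   [neg-or-rule on 14]
16. not p, 2   [neg-or-rule on 14]
Accessibility: 0R0, 0R1, 0R2, 1R1, 2R2
Branch closes: p and not p both at 2.
All branches of the tableau close; one closing branch shown above.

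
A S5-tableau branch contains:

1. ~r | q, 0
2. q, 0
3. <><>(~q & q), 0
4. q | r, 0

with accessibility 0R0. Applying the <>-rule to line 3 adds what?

a fresh world 1 with 0R1, and <>(~q & q) at 1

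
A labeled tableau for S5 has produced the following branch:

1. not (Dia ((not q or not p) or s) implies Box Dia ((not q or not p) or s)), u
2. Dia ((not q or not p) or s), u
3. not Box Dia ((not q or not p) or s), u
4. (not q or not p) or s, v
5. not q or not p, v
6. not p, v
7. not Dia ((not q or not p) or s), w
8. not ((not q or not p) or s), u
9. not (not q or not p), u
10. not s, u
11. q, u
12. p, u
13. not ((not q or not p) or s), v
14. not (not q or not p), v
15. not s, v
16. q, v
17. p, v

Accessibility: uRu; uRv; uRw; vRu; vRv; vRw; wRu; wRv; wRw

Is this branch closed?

Both p and not p appear at v.

Closed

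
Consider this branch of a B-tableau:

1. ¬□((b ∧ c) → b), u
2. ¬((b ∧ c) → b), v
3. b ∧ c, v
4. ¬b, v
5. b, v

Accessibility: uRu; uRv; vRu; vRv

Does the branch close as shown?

Both b and ¬b appear at v.

Closed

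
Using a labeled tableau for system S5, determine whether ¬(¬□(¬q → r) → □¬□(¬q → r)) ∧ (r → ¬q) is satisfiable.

1. ¬(¬□(¬q → r) → □¬□(¬q → r)) ∧ (r → ¬q), 0
2. ¬(¬□(¬q → r) → □¬□(¬q → r)), 0
3. r → ¬q, 0
4. ¬□(¬q → r), 0
5. ¬□¬□(¬q → r), 0
6. ¬q, 0
7. ¬(¬q → r), 1
8. ¬q, 1
9. ¬r, 1
10. □(¬q → r), 2
11. ¬q → r, 0
12. ¬q → r, 1
13. ¬q → r, 2
14. r, 0
15. r, 1
Accessibility: 0R0, 0R1, 0R2, 1R0, 1R1, 1R2, 2R0, 2R1, 2R2
Branch closes: r and ¬r both at 1.
All branches of the tableau close; one closing branch shown above.

Unsatisfiable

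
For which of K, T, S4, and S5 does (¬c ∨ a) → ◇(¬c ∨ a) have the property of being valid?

K-tableau for the negation ¬((¬c ∨ a) → ◇(¬c ∨ a)):
1. ¬((¬c ∨ a) → ◇(¬c ∨ a)), u
2. ¬c ∨ a, u
3. ¬◇(¬c ∨ a), u
4. a, u
Complete open branch: countermodel on a K-frame, so not valid in K.
T-tableau for the negation ¬((¬c ∨ a) → ◇(¬c ∨ a)):
1. ¬((¬c ∨ a) → ◇(¬c ∨ a)), u
2. ¬c ∨ a, u
3. ¬◇(¬c ∨ a), u
4. ¬(¬c ∨ a), u
5. c, u
6. ¬a, u
7. a, u
Accessibility: uRu
Branch closes: a and ¬a both at u.
Every branch closes (one shown): valid in T, hence also in S4, S5 (every theorem of T is a theorem of S4 and S5).

T, S4, S5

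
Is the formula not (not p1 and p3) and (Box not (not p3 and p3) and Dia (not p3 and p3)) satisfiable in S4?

1. not (not p1 and p3) and (Box not (not p3 and p3) and Dia (not p3 and p3)), 0
2. not (not p1 and p3), 0
3. Box not (not p3 and p3) and Dia (not p3 and p3), 0
4. Box not (not p3 and p3), 0
5. Dia (not p3 and p3), 0
6. not (not p3 and p3), 0
7. not p3, 0
8. not p3 and p3, 1
9. not p3, 1
10. p3, 1
Accessibility: 0R0, 0R1, 1R1
Branch closes: p3 and not p3 both at 1.
(One branch shown.) All branches close.

No, unsatisfiable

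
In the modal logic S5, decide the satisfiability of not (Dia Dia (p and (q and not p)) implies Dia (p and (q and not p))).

1. not (Dia Dia (p and (q and not p)) implies Dia (p and (q and not p))), 0
2. Dia Dia (p and (q and not p)), 0   [neg-implies-rule on 1]
3. not Dia (p and (q and not p)), 0   [neg-implies-rule on 1]
4. not (p and (q and not p)), 0   [neg-Dia-rule on 3 via 0R0]
5. not (q and not p), 0   [neg-and-rule on 4 (branches; this branch)]
6. p, 0   [neg-and-rule on 5 (branches; this branch)]
7. Dia (p and (q and not p)), 1   [Dia-rule on 2: fresh world 1, 0R1]
8. not (p and (q and not p)), 1   [neg-Dia-rule on 3 via 0R1]
9. not (q and not p), 1   [neg-and-rule on 8 (branches; this branch)]
10. p, 1   [neg-and-rule on 9 (branches; this branch)]
11. p and (q and not p), 2   [Dia-rule on 7: fresh world 2, 1R2]
12. p, 2   [and-rule on 11]
13. q and not p, 2   [and-rule on 11]
14. q, 2   [and-rule on 13]
15. not p, 2   [and-rule on 13]
Accessibility: 0R0, 0R1, 0R2, 1R0, 1R1, 1R2, 2R0, 2R1, 2R2
Branch closes: p and not p both at 2.
Every branch closes; the branch above is one of them.

Unsatisfiable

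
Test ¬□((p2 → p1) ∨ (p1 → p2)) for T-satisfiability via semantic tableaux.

Unsatisfiable

1. ¬□((p2 → p1) ∨ (p1 → p2)), u
2. ¬((p2 → p1) ∨ (p1 → p2)), v
3. ¬(p2 → p1), v
4. ¬(p1 → p2), v
5. p2, v
6. ¬p1, v
7. p1, v
8. ¬p2, v
Accessibility: uRu, uRv, vRv
Branch closes: p1 and ¬p1 both at v.
Every branch closes; the branch above is one of them.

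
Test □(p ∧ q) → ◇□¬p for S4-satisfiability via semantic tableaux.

Satisfiable (open branch found)

1. □(p ∧ q) → ◇□¬p, 0
2. ◇□¬p, 0   [→-rule on 1 (branches; this branch)]
3. □¬p, 1   [◇-rule on 2: fresh world 1, 0R1]
4. ¬p, 1   [□-rule on 3 via 1R1]
Accessibility: 0R0, 0R1, 1R1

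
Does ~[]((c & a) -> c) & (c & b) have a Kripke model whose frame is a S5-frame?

1. ~[]((c & a) -> c) & (c & b), u
2. ~[]((c & a) -> c), u
3. c & b, u
4. c, u
5. b, u
6. ~((c & a) -> c), v
7. c & a, v
8. ~c, v
9. c, v
10. a, v
Accessibility: uRu, uRv, vRu, vRv
Branch closes: c and ~c both at v.
All branches of the tableau close; one closing branch shown above.

Unsatisfiable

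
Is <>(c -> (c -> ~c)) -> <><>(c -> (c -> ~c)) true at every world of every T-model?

Valid in T

Tableau for the negation ~(<>(c -> (c -> ~c)) -> <><>(c -> (c -> ~c))):
1. ~(<>(c -> (c -> ~c)) -> <><>(c -> (c -> ~c))), 0
2. <>(c -> (c -> ~c)), 0
3. ~<><>(c -> (c -> ~c)), 0
4. ~<>(c -> (c -> ~c)), 0
5. ~(c -> (c -> ~c)), 0
6. c, 0
7. ~(c -> ~c), 0
8. c -> (c -> ~c), 1
9. ~<>(c -> (c -> ~c)), 1
10. ~(c -> (c -> ~c)), 1
11. c, 1
12. ~(c -> ~c), 1
13. c -> ~c, 1
14. ~c, 1
Accessibility: 0R0, 0R1, 1R1
Branch closes: c and ~c both at 1.
Every branch of the negation's tableau closes; the branch above is one of them.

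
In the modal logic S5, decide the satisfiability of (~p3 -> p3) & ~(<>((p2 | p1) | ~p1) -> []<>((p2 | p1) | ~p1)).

1. (~p3 -> p3) & ~(<>((p2 | p1) | ~p1) -> []<>((p2 | p1) | ~p1)), 0
2. ~p3 -> p3, 0   [&-rule on 1]
3. ~(<>((p2 | p1) | ~p1) -> []<>((p2 | p1) | ~p1)), 0   [&-rule on 1]
4. <>((p2 | p1) | ~p1), 0   [~->-rule on 3]
5. ~[]<>((p2 | p1) | ~p1), 0   [~->-rule on 3]
6. p3, 0   [->-rule on 2 (branches; this branch)]
7. (p2 | p1) | ~p1, 1   [<>-rule on 4: fresh world 1, 0R1]
8. p2 | p1, 1   [|-rule on 7 (branches; this branch)]
9. p1, 1   [|-rule on 8 (branches; this branch)]
10. ~<>((p2 | p1) | ~p1), 2   [~[]-rule on 5: fresh world 2, 0R2]
11. ~((p2 | p1) | ~p1), 0   [~<>-rule on 10 via 2R0]
12. ~(p2 | p1), 0   [~|-rule on 11]
13. p1, 0   [~|-rule on 11]
14. ~p2, 0   [~|-rule on 12]
15. ~p1, 0   [~|-rule on 12]
Accessibility: 0R0, 0R1, 0R2, 1R0, 1R1, 1R2, 2R0, 2R1, 2R2
Branch closes: p1 and ~p1 both at 0.
All branches of the tableau close; one closing branch shown above.

Unsatisfiable (every branch closes)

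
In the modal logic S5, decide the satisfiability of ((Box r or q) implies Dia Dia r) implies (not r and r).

Satisfiable (open branch found)

1. ((Box r or q) implies Dia Dia r) implies (not r and r), w0
2. not ((Box r or q) implies Dia Dia r), w0
3. Box r or q, w0
4. not Dia Dia r, w0
5. not Dia r, w0
6. not r, w0
7. q, w0
Accessibility: w0Rw0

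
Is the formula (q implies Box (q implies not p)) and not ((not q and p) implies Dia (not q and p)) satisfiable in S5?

1. (q implies Box (q implies not p)) and not ((not q and p) implies Dia (not q and p)), u
2. q implies Box (q implies not p), u
3. not ((not q and p) implies Dia (not q and p)), u
4. not q and p, u
5. not Dia (not q and p), u
6. not q, u
7. p, u
8. not (not q and p), u
9. Box (q implies not p), u
10. q implies not p, u
11. not p, u
Accessibility: uRu
Branch closes: p and not p both at u.
(One branch shown.) All branches close.

No, unsatisfiable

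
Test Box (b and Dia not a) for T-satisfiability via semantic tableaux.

1. Box (b and Dia not a), u
2. b and Dia not a, u
3. b, u
4. Dia not a, u
5. not a, v
6. b and Dia not a, v
7. b, v
8. Dia not a, v
9. not a, w
Accessibility: uRu, uRv, vRv, vRw, wRw

Satisfiable (open branch found)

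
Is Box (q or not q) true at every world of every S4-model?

Yes, valid

Tableau for the negation not Box (q or not q):
1. not Box (q or not q), 0
2. not (q or not q), 1
3. not q, 1
4. q, 1
Accessibility: 0R0, 0R1, 1R1
Branch closes: q and not q both at 1.
Every branch of the negation's tableau closes; the branch above is one of them.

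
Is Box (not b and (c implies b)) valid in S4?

Tableau for the negation not Box (not b and (c implies b)):
1. not Box (not b and (c implies b)), u
2. not (not b and (c implies b)), v   [neg-Box-rule on 1: fresh world v, uRv]
3. not (c implies b), v   [neg-and-rule on 2 (branches; this branch)]
4. c, v   [neg-implies-rule on 3]
5. not b, v   [neg-implies-rule on 3]
Accessibility: uRu, uRv, vRv
The negation has an open branch (countermodel exists).

Not valid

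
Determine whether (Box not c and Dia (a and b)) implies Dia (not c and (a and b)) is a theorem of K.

Yes, valid

Tableau for the negation not ((Box not c and Dia (a and b)) implies Dia (not c and (a and b))):
1. not ((Box not c and Dia (a and b)) implies Dia (not c and (a and b))), u
2. Box not c and Dia (a and b), u
3. not Dia (not c and (a and b)), u
4. Box not c, u
5. Dia (a and b), u
6. a and b, v
7. a, v
8. b, v
9. not (not c and (a and b)), v
10. not c, v
11. not (a and b), v
12. not b, v
Accessibility: uRv
Branch closes: b and not b both at v.
Every branch of the negation's tableau closes; the branch above is one of them.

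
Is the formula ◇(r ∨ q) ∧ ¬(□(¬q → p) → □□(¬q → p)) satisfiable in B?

1. ◇(r ∨ q) ∧ ¬(□(¬q → p) → □□(¬q → p)), u
2. ◇(r ∨ q), u
3. ¬(□(¬q → p) → □□(¬q → p)), u
4. □(¬q → p), u
5. ¬□□(¬q → p), u
6. ¬q → p, u
7. p, u
8. r ∨ q, v
9. ¬q → p, v
10. q, v
11. p, v
12. ¬□(¬q → p), w
13. ¬q → p, w
14. p, w
15. ¬(¬q → p), x
16. ¬q, x
17. ¬p, x
Accessibility: uRu, uRv, uRw, vRu, vRv, wRu, wRw, wRx, xRw, xRx

Satisfiable (open branch found)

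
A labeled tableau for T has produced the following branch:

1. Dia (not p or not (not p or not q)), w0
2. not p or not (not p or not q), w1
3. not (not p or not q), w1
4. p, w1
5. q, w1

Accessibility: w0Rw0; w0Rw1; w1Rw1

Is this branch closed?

No, open

There is no literal clash: for every atom and world, at most one sign appears.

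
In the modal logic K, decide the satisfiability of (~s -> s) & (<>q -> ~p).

Satisfiable (open branch found)

1. (~s -> s) & (<>q -> ~p), u
2. ~s -> s, u   [&-rule on 1]
3. <>q -> ~p, u   [&-rule on 1]
4. s, u   [->-rule on 2 (branches; this branch)]
5. ~p, u   [->-rule on 3 (branches; this branch)]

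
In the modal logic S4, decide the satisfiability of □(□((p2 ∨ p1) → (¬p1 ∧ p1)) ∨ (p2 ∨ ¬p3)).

1. □(□((p2 ∨ p1) → (¬p1 ∧ p1)) ∨ (p2 ∨ ¬p3)), w0
2. □((p2 ∨ p1) → (¬p1 ∧ p1)) ∨ (p2 ∨ ¬p3), w0
3. p2 ∨ ¬p3, w0
4. ¬p3, w0
Accessibility: w0Rw0

Satisfiable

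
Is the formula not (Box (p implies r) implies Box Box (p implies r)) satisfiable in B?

1. not (Box (p implies r) implies Box Box (p implies r)), w0
2. Box (p implies r), w0   [neg-implies-rule on 1]
3. not Box Box (p implies r), w0   [neg-implies-rule on 1]
4. p implies r, w0   [Box-rule on 2 via w0Rw0]
5. r, w0   [implies-rule on 4 (branches; this branch)]
6. not Box (p implies r), w1   [neg-Box-rule on 3: fresh world w1, w0Rw1]
7. p implies r, w1   [Box-rule on 2 via w0Rw1]
8. r, w1   [implies-rule on 7 (branches; this branch)]
9. not (p implies r), w2   [neg-Box-rule on 6: fresh world w2, w1Rw2]
10. p, w2   [neg-implies-rule on 9]
11. not r, w2   [neg-implies-rule on 9]
Accessibility: w0Rw0, w0Rw1, w1Rw0, w1Rw1, w1Rw2, w2Rw1, w2Rw2

Yes, satisfiable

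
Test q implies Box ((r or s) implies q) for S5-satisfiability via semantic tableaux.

Satisfiable (open branch found)

1. q implies Box ((r or s) implies q), u
2. Box ((r or s) implies q), u
3. (r or s) implies q, u
4. q, u
Accessibility: uRu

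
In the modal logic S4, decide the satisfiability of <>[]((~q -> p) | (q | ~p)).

Satisfiable

1. <>[]((~q -> p) | (q | ~p)), u
2. []((~q -> p) | (q | ~p)), v
3. (~q -> p) | (q | ~p), v
4. q | ~p, v
5. ~p, v
Accessibility: uRu, uRv, vRv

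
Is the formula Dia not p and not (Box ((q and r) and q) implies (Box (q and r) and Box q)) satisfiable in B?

Unsatisfiable (every branch closes)

1. Dia not p and not (Box ((q and r) and q) implies (Box (q and r) and Box q)), 0
2. Dia not p, 0
3. not (Box ((q and r) and q) implies (Box (q and r) and Box q)), 0
4. Box ((q and r) and q), 0
5. not (Box (q and r) and Box q), 0
6. (q and r) and q, 0
7. q and r, 0
8. q, 0
9. r, 0
10. not Box (q and r), 0
11. not p, 1
12. (q and r) and q, 1
13. q and r, 1
14. q, 1
15. r, 1
16. not (q and r), 2
17. (q and r) and q, 2
18. q and r, 2
19. q, 2
20. r, 2
21. not r, 2
Accessibility: 0R0, 0R1, 0R2, 1R0, 1R1, 2R0, 2R2
Branch closes: r and not r both at 2.
All branches of the tableau close; one closing branch shown above.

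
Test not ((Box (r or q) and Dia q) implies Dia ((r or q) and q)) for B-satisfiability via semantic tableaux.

No, unsatisfiable

1. not ((Box (r or q) and Dia q) implies Dia ((r or q) and q)), 0
2. Box (r or q) and Dia q, 0
3. not Dia ((r or q) and q), 0
4. Box (r or q), 0
5. Dia q, 0
6. not ((r or q) and q), 0
7. r or q, 0
8. not q, 0
9. r, 0
10. q, 1
11. not ((r or q) and q), 1
12. r or q, 1
13. not (r or q), 1
14. not r, 1
15. not q, 1
Accessibility: 0R0, 0R1, 1R0, 1R1
Branch closes: q and not q both at 1.
(One branch shown.) All branches close.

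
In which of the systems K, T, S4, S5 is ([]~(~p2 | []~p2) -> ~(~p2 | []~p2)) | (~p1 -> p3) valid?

T-tableau for the negation ~(([]~(~p2 | []~p2) -> ~(~p2 | []~p2)) | (~p1 -> p3)):
1. ~(([]~(~p2 | []~p2) -> ~(~p2 | []~p2)) | (~p1 -> p3)), u
2. ~([]~(~p2 | []~p2) -> ~(~p2 | []~p2)), u
3. ~(~p1 -> p3), u
4. []~(~p2 | []~p2), u
5. ~p2 | []~p2, u
6. ~p1, u
7. ~p3, u
8. ~(~p2 | []~p2), u
9. p2, u
10. ~[]~p2, u
11. []~p2, u
12. ~p2, u
Accessibility: uRu
Branch closes: p2 and ~p2 both at u.
Every branch closes (one shown): valid in T, hence also in S4, S5 (every theorem of T is a theorem of S4 and S5).
K-tableau for the negation ~(([]~(~p2 | []~p2) -> ~(~p2 | []~p2)) | (~p1 -> p3)):
1. ~(([]~(~p2 | []~p2) -> ~(~p2 | []~p2)) | (~p1 -> p3)), u
2. ~([]~(~p2 | []~p2) -> ~(~p2 | []~p2)), u
3. ~(~p1 -> p3), u
4. []~(~p2 | []~p2), u
5. ~p2 | []~p2, u
6. ~p1, u
7. ~p3, u
8. []~p2, u
Complete open branch: countermodel on a K-frame, so not valid in K.

T, S4, S5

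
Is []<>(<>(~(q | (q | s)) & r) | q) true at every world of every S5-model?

No, not valid

Tableau for the negation ~[]<>(<>(~(q | (q | s)) & r) | q):
1. ~[]<>(<>(~(q | (q | s)) & r) | q), 0
2. ~<>(<>(~(q | (q | s)) & r) | q), 1   [~[]-rule on 1: fresh world 1, 0R1]
3. ~(<>(~(q | (q | s)) & r) | q), 0   [~<>-rule on 2 via 1R0]
4. ~<>(~(q | (q | s)) & r), 0   [~|-rule on 3]
5. ~q, 0   [~|-rule on 3]
6. ~(<>(~(q | (q | s)) & r) | q), 1   [~<>-rule on 2 via 1R1]
7. ~<>(~(q | (q | s)) & r), 1   [~|-rule on 6]
8. ~q, 1   [~|-rule on 6]
9. ~(~(q | (q | s)) & r), 0   [~<>-rule on 4 via 0R0]
10. ~(~(q | (q | s)) & r), 1   [~<>-rule on 4 via 0R1]
11. ~r, 0   [~&-rule on 9 (branches; this branch)]
12. ~r, 1   [~&-rule on 10 (branches; this branch)]
Accessibility: 0R0, 0R1, 1R0, 1R1
The negation has an open branch (countermodel exists).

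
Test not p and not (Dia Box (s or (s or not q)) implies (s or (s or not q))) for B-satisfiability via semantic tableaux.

Unsatisfiable

1. not p and not (Dia Box (s or (s or not q)) implies (s or (s or not q))), u
2. not p, u   [and-rule on 1]
3. not (Dia Box (s or (s or not q)) implies (s or (s or not q))), u   [and-rule on 1]
4. Dia Box (s or (s or not q)), u   [neg-implies-rule on 3]
5. not (s or (s or not q)), u   [neg-implies-rule on 3]
6. not s, u   [neg-or-rule on 5]
7. not (s or not q), u   [neg-or-rule on 5]
8. q, u   [neg-or-rule on 7]
9. Box (s or (s or not q)), v   [Dia-rule on 4: fresh world v, uRv]
10. s or (s or not q), u   [Box-rule on 9 via vRu]
11. s or (s or not q), v   [Box-rule on 9 via vRv]
12. s or not q, u   [or-rule on 10 (branches; this branch)]
13. s or not q, v   [or-rule on 11 (branches; this branch)]
14. not q, u   [or-rule on 12 (branches; this branch)]
Accessibility: uRu, uRv, vRu, vRv
Branch closes: q and not q both at u.
Every branch closes; the branch above is one of them.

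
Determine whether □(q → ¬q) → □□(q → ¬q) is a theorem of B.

Tableau for the negation ¬(□(q → ¬q) → □□(q → ¬q)):
1. ¬(□(q → ¬q) → □□(q → ¬q)), 0
2. □(q → ¬q), 0
3. ¬□□(q → ¬q), 0
4. q → ¬q, 0
5. ¬q, 0
6. ¬□(q → ¬q), 1
7. q → ¬q, 1
8. ¬q, 1
9. ¬(q → ¬q), 2
10. q, 2
Accessibility: 0R0, 0R1, 1R0, 1R1, 1R2, 2R1, 2R2
The negation has an open branch (countermodel exists).

Not valid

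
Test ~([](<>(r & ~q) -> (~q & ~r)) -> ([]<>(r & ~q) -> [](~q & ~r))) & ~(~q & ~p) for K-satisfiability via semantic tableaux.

Unsatisfiable

1. ~([](<>(r & ~q) -> (~q & ~r)) -> ([]<>(r & ~q) -> [](~q & ~r))) & ~(~q & ~p), w0
2. ~([](<>(r & ~q) -> (~q & ~r)) -> ([]<>(r & ~q) -> [](~q & ~r))), w0   [&-rule on 1]
3. ~(~q & ~p), w0   [&-rule on 1]
4. [](<>(r & ~q) -> (~q & ~r)), w0   [~->-rule on 2]
5. ~([]<>(r & ~q) -> [](~q & ~r)), w0   [~->-rule on 2]
6. []<>(r & ~q), w0   [~->-rule on 5]
7. ~[](~q & ~r), w0   [~->-rule on 5]
8. p, w0   [~&-rule on 3 (branches; this branch)]
9. ~(~q & ~r), w1   [~[]-rule on 7: fresh world w1, w0Rw1]
10. <>(r & ~q) -> (~q & ~r), w1   [[]-rule on 4 via w0Rw1]
11. <>(r & ~q), w1   [[]-rule on 6 via w0Rw1]
12. r, w1   [~&-rule on 9 (branches; this branch)]
13. ~<>(r & ~q), w1   [->-rule on 10 (branches; this branch)]
14. r & ~q, w2   [<>-rule on 11: fresh world w2, w1Rw2]
15. r, w2   [&-rule on 14]
16. ~q, w2   [&-rule on 14]
17. ~(r & ~q), w2   [~<>-rule on 13 via w1Rw2]
18. q, w2   [~&-rule on 17 (branches; this branch)]
Accessibility: w0Rw1, w1Rw2
Branch closes: q and ~q both at w2.
Every branch closes; the branch above is one of them.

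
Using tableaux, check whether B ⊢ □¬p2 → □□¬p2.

Tableau for the negation ¬(□¬p2 → □□¬p2):
1. ¬(□¬p2 → □□¬p2), u
2. □¬p2, u
3. ¬□□¬p2, u
4. ¬p2, u
5. ¬□¬p2, v
6. ¬p2, v
7. p2, w
Accessibility: uRu, uRv, vRu, vRv, vRw, wRv, wRw
The negation has an open branch (countermodel exists).

No, not valid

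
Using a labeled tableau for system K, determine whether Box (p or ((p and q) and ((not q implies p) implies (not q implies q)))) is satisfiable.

Satisfiable (open branch found)

1. Box (p or ((p and q) and ((not q implies p) implies (not q implies q)))), 0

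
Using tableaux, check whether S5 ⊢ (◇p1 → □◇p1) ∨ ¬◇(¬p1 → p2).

Valid in S5

Tableau for the negation ¬((◇p1 → □◇p1) ∨ ¬◇(¬p1 → p2)):
1. ¬((◇p1 → □◇p1) ∨ ¬◇(¬p1 → p2)), u
2. ¬(◇p1 → □◇p1), u   [¬∨-rule on 1]
3. ◇(¬p1 → p2), u   [¬∨-rule on 1]
4. ◇p1, u   [¬→-rule on 2]
5. ¬□◇p1, u   [¬→-rule on 2]
6. ¬p1 → p2, v   [◇-rule on 3: fresh world v, uRv]
7. p2, v   [→-rule on 6 (branches; this branch)]
8. p1, w   [◇-rule on 4: fresh world w, uRw]
9. ¬◇p1, x   [¬□-rule on 5: fresh world x, uRx]
10. ¬p1, u   [¬◇-rule on 9 via xRu]
11. ¬p1, v   [¬◇-rule on 9 via xRv]
12. ¬p1, w   [¬◇-rule on 9 via xRw]
Accessibility: uRu, uRv, uRw, uRx, vRu, vRv, vRw, vRx, wRu, wRv, wRw, wRx, xRu, xRv, xRw, xRx
Branch closes: p1 and ¬p1 both at w.
All branches of the negation close; one closing branch shown above.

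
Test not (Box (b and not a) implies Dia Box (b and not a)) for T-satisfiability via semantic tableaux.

1. not (Box (b and not a) implies Dia Box (b and not a)), w0
2. Box (b and not a), w0
3. not Dia Box (b and not a), w0
4. b and not a, w0
5. b, w0
6. not a, w0
7. not Box (b and not a), w0
8. not (b and not a), w1
9. b and not a, w1
10. b, w1
11. not a, w1
12. not Box (b and not a), w1
13. a, w1
Accessibility: w0Rw0, w0Rw1, w1Rw1
Branch closes: a and not a both at w1.
All branches of the tableau close; one closing branch shown above.

Unsatisfiable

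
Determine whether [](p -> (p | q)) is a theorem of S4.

Yes, valid

Tableau for the negation ~[](p -> (p | q)):
1. ~[](p -> (p | q)), u
2. ~(p -> (p | q)), v
3. p, v
4. ~(p | q), v
5. ~p, v
6. ~q, v
Accessibility: uRu, uRv, vRv
Branch closes: p and ~p both at v.
All branches of the negation close; one closing branch shown above.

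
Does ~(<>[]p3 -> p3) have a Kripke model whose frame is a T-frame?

Yes, satisfiable

1. ~(<>[]p3 -> p3), u
2. <>[]p3, u
3. ~p3, u
4. []p3, v
5. p3, v
Accessibility: uRu, uRv, vRv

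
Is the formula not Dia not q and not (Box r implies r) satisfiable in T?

1. not Dia not q and not (Box r implies r), 0
2. not Dia not q, 0
3. not (Box r implies r), 0
4. Box r, 0
5. not r, 0
6. q, 0
7. r, 0
Accessibility: 0R0
Branch closes: r and not r both at 0.
Every branch closes; the branch above is one of them.

No, unsatisfiable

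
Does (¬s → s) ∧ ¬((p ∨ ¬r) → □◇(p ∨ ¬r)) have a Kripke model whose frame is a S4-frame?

Yes, satisfiable

1. (¬s → s) ∧ ¬((p ∨ ¬r) → □◇(p ∨ ¬r)), u
2. ¬s → s, u
3. ¬((p ∨ ¬r) → □◇(p ∨ ¬r)), u
4. p ∨ ¬r, u
5. ¬□◇(p ∨ ¬r), u
6. s, u
7. ¬r, u
8. ¬◇(p ∨ ¬r), v
9. ¬(p ∨ ¬r), v
10. ¬p, v
11. r, v
Accessibility: uRu, uRv, vRv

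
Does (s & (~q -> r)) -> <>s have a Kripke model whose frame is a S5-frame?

1. (s & (~q -> r)) -> <>s, u
2. <>s, u
3. s, v
Accessibility: uRu, uRv, vRu, vRv

Yes, satisfiable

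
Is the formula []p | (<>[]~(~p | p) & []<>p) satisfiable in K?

1. []p | (<>[]~(~p | p) & []<>p), w0
2. []p, w0

Yes, satisfiable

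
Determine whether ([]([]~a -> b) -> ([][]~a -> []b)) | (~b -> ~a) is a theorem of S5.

Tableau for the negation ~(([]([]~a -> b) -> ([][]~a -> []b)) | (~b -> ~a)):
1. ~(([]([]~a -> b) -> ([][]~a -> []b)) | (~b -> ~a)), 0
2. ~([]([]~a -> b) -> ([][]~a -> []b)), 0
3. ~(~b -> ~a), 0
4. []([]~a -> b), 0
5. ~([][]~a -> []b), 0
6. ~b, 0
7. a, 0
8. [][]~a, 0
9. ~[]b, 0
10. []~a -> b, 0
11. []~a, 0
12. ~a, 0
Accessibility: 0R0
Branch closes: a and ~a both at 0.
All branches of the negation close; one closing branch shown above.

Valid in S5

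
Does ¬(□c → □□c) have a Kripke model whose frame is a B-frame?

1. ¬(□c → □□c), 0
2. □c, 0   [¬→-rule on 1]
3. ¬□□c, 0   [¬→-rule on 1]
4. c, 0   [□-rule on 2 via 0R0]
5. ¬□c, 1   [¬□-rule on 3: fresh world 1, 0R1]
6. c, 1   [□-rule on 2 via 0R1]
7. ¬c, 2   [¬□-rule on 5: fresh world 2, 1R2]
Accessibility: 0R0, 0R1, 1R0, 1R1, 1R2, 2R1, 2R2

Satisfiable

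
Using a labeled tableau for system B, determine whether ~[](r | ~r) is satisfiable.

No, unsatisfiable

1. ~[](r | ~r), w0
2. ~(r | ~r), w1   [~[]-rule on 1: fresh world w1, w0Rw1]
3. ~r, w1   [~|-rule on 2]
4. r, w1   [~|-rule on 2]
Accessibility: w0Rw0, w0Rw1, w1Rw0, w1Rw1
Branch closes: r and ~r both at w1.
(One branch shown.) All branches close.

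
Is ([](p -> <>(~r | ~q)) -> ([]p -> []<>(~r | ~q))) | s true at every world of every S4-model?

Tableau for the negation ~(([](p -> <>(~r | ~q)) -> ([]p -> []<>(~r | ~q))) | s):
1. ~(([](p -> <>(~r | ~q)) -> ([]p -> []<>(~r | ~q))) | s), w0
2. ~([](p -> <>(~r | ~q)) -> ([]p -> []<>(~r | ~q))), w0   [~|-rule on 1]
3. ~s, w0   [~|-rule on 1]
4. [](p -> <>(~r | ~q)), w0   [~->-rule on 2]
5. ~([]p -> []<>(~r | ~q)), w0   [~->-rule on 2]
6. []p, w0   [~->-rule on 5]
7. ~[]<>(~r | ~q), w0   [~->-rule on 5]
8. p -> <>(~r | ~q), w0   [[]-rule on 4 via w0Rw0]
9. p, w0   [[]-rule on 6 via w0Rw0]
10. <>(~r | ~q), w0   [->-rule on 8 (branches; this branch)]
11. ~<>(~r | ~q), w1   [~[]-rule on 7: fresh world w1, w0Rw1]
12. p -> <>(~r | ~q), w1   [[]-rule on 4 via w0Rw1]
13. p, w1   [[]-rule on 6 via w0Rw1]
14. ~(~r | ~q), w1   [~<>-rule on 11 via w1Rw1]
15. r, w1   [~|-rule on 14]
16. q, w1   [~|-rule on 14]
17. <>(~r | ~q), w1   [->-rule on 12 (branches; this branch)]
18. ~r | ~q, w2   [<>-rule on 10: fresh world w2, w0Rw2]
19. p -> <>(~r | ~q), w2   [[]-rule on 4 via w0Rw2]
20. p, w2   [[]-rule on 6 via w0Rw2]
21. ~q, w2   [|-rule on 18 (branches; this branch)]
22. <>(~r | ~q), w2   [->-rule on 19 (branches; this branch)]
23. ~r | ~q, w3   [<>-rule on 17: fresh world w3, w1Rw3]
24. p -> <>(~r | ~q), w3   [[]-rule on 4 via w0Rw3]
25. p, w3   [[]-rule on 6 via w0Rw3]
26. ~(~r | ~q), w3   [~<>-rule on 11 via w1Rw3]
27. r, w3   [~|-rule on 26]
28. q, w3   [~|-rule on 26]
29. ~q, w3   [|-rule on 23 (branches; this branch)]
Accessibility: w0Rw0, w0Rw1, w0Rw2, w0Rw3, w1Rw1, w1Rw3, w2Rw2, w3Rw3
Branch closes: q and ~q both at w3.
Every branch of the negation's tableau closes; the branch above is one of them.

Valid in S4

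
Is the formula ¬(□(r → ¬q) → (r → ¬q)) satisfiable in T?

1. ¬(□(r → ¬q) → (r → ¬q)), w0
2. □(r → ¬q), w0
3. ¬(r → ¬q), w0
4. r, w0
5. q, w0
6. r → ¬q, w0
7. ¬q, w0
Accessibility: w0Rw0
Branch closes: q and ¬q both at w0.
All branches of the tableau close; one closing branch shown above.

Unsatisfiable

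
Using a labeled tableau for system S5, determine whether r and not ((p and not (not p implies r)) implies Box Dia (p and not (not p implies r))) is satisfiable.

No, unsatisfiable

1. r and not ((p and not (not p implies r)) implies Box Dia (p and not (not p implies r))), 0
2. r, 0
3. not ((p and not (not p implies r)) implies Box Dia (p and not (not p implies r))), 0
4. p and not (not p implies r), 0
5. not Box Dia (p and not (not p implies r)), 0
6. p, 0
7. not (not p implies r), 0
8. not p, 0
9. not r, 0
Accessibility: 0R0
Branch closes: p and not p both at 0.
Every branch closes; the branch above is one of them.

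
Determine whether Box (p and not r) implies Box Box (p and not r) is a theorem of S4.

Yes, valid

Tableau for the negation not (Box (p and not r) implies Box Box (p and not r)):
1. not (Box (p and not r) implies Box Box (p and not r)), u
2. Box (p and not r), u
3. not Box Box (p and not r), u
4. p and not r, u
5. p, u
6. not r, u
7. not Box (p and not r), v
8. p and not r, v
9. p, v
10. not r, v
11. not (p and not r), w
12. p and not r, w
13. p, w
14. not r, w
15. r, w
Accessibility: uRu, uRv, uRw, vRv, vRw, wRw
Branch closes: r and not r both at w.
All branches of the negation close; one closing branch shown above.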